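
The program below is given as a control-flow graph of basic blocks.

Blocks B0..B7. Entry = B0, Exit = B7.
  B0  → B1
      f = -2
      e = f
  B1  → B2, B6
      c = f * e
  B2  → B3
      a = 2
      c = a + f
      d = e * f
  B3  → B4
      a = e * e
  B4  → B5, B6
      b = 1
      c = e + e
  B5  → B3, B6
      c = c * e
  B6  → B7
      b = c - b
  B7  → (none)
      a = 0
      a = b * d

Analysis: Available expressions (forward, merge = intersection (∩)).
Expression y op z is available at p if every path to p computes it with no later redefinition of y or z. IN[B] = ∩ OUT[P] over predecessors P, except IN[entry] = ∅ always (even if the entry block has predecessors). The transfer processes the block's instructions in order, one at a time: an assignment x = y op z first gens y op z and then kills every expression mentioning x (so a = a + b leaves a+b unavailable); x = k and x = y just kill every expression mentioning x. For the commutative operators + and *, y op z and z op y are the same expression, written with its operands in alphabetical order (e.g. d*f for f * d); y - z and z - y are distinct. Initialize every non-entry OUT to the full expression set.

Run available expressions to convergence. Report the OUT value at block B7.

Answer: {b*d, e*f}

Trace:
Per-block solution:
  B0:  IN={}  OUT={}
  B1:  IN={}  OUT={e*f}
  B2:  IN={e*f}  OUT={a+f, e*f}
  B3:  IN={e*f}  OUT={e*e, e*f}
  B4:  IN={e*e, e*f}  OUT={e*e, e*f, e+e}
  B5:  IN={e*e, e*f, e+e}  OUT={e*e, e*f, e+e}
  B6:  IN={e*f}  OUT={e*f}
  B7:  IN={e*f}  OUT={b*d, e*f}

Merge at B7: IN[B7] = OUT[B6] = {e*f}
Applying B7's transfer function to that IN value gives OUT[B7] (row B7 above).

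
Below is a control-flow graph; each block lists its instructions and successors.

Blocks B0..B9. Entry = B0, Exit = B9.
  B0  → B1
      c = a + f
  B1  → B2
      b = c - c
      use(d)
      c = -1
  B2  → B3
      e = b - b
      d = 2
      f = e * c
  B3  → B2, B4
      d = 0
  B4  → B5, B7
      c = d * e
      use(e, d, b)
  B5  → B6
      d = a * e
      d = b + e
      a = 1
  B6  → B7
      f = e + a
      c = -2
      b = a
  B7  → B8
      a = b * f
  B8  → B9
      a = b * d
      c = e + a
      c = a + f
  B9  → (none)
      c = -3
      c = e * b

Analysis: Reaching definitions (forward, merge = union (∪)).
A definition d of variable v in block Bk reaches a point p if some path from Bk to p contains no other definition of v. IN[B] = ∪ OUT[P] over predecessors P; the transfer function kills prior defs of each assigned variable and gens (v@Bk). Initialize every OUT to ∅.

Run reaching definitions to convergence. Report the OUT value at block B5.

Answer: {a@B5, b@B1, c@B4, d@B5, e@B2, f@B2}

Trace:
Per-block solution:
  B0: | IN={} | OUT={c@B0}
  B1: | IN={c@B0} | OUT={b@B1, c@B1}
  B2: | IN={b@B1, c@B1, d@B3, e@B2, f@B2} | OUT={b@B1, c@B1, d@B2, e@B2, f@B2}
  B3: | IN={b@B1, c@B1, d@B2, e@B2, f@B2} | OUT={b@B1, c@B1, d@B3, e@B2, f@B2}
  B4: | IN={b@B1, c@B1, d@B3, e@B2, f@B2} | OUT={b@B1, c@B4, d@B3, e@B2, f@B2}
  B5: | IN={b@B1, c@B4, d@B3, e@B2, f@B2} | OUT={a@B5, b@B1, c@B4, d@B5, e@B2, f@B2}
  B6: | IN={a@B5, b@B1, c@B4, d@B5, e@B2, f@B2} | OUT={a@B5, b@B6, c@B6, d@B5, e@B2, f@B6}
  B7: | IN={a@B5, b@B1, b@B6, c@B4, c@B6, d@B3, d@B5, e@B2, f@B2, f@B6} | OUT={a@B7, b@B1, b@B6, c@B4, c@B6, d@B3, d@B5, e@B2, f@B2, f@B6}
  B8: | IN={a@B7, b@B1, b@B6, c@B4, c@B6, d@B3, d@B5, e@B2, f@B2, f@B6} | OUT={a@B8, b@B1, b@B6, c@B8, d@B3, d@B5, e@B2, f@B2, f@B6}
  B9: | IN={a@B8, b@B1, b@B6, c@B8, d@B3, d@B5, e@B2, f@B2, f@B6} | OUT={a@B8, b@B1, b@B6, c@B9, d@B3, d@B5, e@B2, f@B2, f@B6}

Merge at B5: IN[B5] = OUT[B4] = {b@B1, c@B4, d@B3, e@B2, f@B2}
Applying B5's transfer function to that IN value gives OUT[B5] (row B5 above).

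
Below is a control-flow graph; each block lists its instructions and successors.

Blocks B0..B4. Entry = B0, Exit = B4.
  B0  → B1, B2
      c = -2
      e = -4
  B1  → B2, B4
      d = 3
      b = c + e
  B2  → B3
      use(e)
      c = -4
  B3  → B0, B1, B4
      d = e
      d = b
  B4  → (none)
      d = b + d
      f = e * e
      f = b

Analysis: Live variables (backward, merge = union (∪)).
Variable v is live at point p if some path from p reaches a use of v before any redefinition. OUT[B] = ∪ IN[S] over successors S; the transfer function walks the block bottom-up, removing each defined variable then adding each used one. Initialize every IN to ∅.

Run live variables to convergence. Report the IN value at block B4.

Fixpoint table:
  B0:   IN={b}   OUT={b, c, e}
  B1:   IN={c, e}   OUT={b, d, e}
  B2:   IN={b, e}   OUT={b, c, e}
  B3:   IN={b, c, e}   OUT={b, c, d, e}
  B4:   IN={b, d, e}   OUT={}

B4 is the boundary node: OUT[B4] = {}
Applying B4's transfer function to that OUT value gives IN[B4] (row B4 above).

Answer: {b, d, e}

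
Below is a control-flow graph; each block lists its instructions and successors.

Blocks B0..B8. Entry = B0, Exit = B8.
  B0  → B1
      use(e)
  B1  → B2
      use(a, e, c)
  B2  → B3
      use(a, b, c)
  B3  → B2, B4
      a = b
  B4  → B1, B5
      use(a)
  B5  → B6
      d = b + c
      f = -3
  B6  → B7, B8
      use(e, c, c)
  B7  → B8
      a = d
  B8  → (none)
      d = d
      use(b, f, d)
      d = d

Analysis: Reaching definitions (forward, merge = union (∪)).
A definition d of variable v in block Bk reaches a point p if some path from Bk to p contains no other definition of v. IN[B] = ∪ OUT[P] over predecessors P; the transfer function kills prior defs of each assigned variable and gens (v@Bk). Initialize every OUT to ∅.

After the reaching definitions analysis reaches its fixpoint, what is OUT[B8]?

Fixpoint table:
  B0:   IN={}   OUT={}
  B1:   IN={a@B3}   OUT={a@B3}
  B2:   IN={a@B3}   OUT={a@B3}
  B3:   IN={a@B3}   OUT={a@B3}
  B4:   IN={a@B3}   OUT={a@B3}
  B5:   IN={a@B3}   OUT={a@B3, d@B5, f@B5}
  B6:   IN={a@B3, d@B5, f@B5}   OUT={a@B3, d@B5, f@B5}
  B7:   IN={a@B3, d@B5, f@B5}   OUT={a@B7, d@B5, f@B5}
  B8:   IN={a@B3, a@B7, d@B5, f@B5}   OUT={a@B3, a@B7, d@B8, f@B5}

Merge at B8: IN[B8] = OUT[B6] ⊔ OUT[B7] = {a@B3, a@B7, d@B5, f@B5}
Applying B8's transfer function to that IN value gives OUT[B8] (row B8 above).

Answer: {a@B3, a@B7, d@B8, f@B5}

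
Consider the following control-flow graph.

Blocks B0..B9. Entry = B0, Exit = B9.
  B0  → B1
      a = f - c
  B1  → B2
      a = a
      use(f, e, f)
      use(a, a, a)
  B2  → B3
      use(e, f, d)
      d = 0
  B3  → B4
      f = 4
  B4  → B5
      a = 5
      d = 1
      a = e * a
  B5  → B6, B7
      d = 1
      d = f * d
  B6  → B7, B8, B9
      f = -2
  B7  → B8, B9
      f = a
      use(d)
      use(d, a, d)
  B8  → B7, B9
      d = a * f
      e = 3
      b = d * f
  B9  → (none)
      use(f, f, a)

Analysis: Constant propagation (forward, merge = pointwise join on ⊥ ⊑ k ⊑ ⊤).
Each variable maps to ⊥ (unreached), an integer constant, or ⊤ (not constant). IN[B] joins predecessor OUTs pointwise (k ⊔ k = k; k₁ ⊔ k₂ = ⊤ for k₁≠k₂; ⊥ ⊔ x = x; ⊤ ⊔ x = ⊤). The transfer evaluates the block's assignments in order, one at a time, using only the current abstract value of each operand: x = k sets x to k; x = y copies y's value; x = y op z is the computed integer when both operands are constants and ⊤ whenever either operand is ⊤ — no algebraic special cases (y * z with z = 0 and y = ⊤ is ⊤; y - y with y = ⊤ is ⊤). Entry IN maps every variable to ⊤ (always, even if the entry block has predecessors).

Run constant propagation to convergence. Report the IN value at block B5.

Answer: {a: ⊤, b: ⊤, c: ⊤, d: 1, e: ⊤, f: 4}

Trace:
Per-block solution:
  B0:   IN=(all ⊤)   OUT=(all ⊤)
  B1:   IN=(all ⊤)   OUT=(all ⊤)
  B2:   IN=(all ⊤)   OUT={d:0; rest ⊤}
  B3:   IN={d:0; rest ⊤}   OUT={d:0, f:4; rest ⊤}
  B4:   IN={d:0, f:4; rest ⊤}   OUT={d:1, f:4; rest ⊤}
  B5:   IN={d:1, f:4; rest ⊤}   OUT={d:4, f:4; rest ⊤}
  B6:   IN={d:4, f:4; rest ⊤}   OUT={d:4, f:-2; rest ⊤}
  B7:   IN=(all ⊤)   OUT=(all ⊤)
  B8:   IN=(all ⊤)   OUT={e:3; rest ⊤}
  B9:   IN=(all ⊤)   OUT=(all ⊤)

Merge at B5: IN[B5] = OUT[B4] = {a: ⊤, b: ⊤, c: ⊤, d: 1, e: ⊤, f: 4}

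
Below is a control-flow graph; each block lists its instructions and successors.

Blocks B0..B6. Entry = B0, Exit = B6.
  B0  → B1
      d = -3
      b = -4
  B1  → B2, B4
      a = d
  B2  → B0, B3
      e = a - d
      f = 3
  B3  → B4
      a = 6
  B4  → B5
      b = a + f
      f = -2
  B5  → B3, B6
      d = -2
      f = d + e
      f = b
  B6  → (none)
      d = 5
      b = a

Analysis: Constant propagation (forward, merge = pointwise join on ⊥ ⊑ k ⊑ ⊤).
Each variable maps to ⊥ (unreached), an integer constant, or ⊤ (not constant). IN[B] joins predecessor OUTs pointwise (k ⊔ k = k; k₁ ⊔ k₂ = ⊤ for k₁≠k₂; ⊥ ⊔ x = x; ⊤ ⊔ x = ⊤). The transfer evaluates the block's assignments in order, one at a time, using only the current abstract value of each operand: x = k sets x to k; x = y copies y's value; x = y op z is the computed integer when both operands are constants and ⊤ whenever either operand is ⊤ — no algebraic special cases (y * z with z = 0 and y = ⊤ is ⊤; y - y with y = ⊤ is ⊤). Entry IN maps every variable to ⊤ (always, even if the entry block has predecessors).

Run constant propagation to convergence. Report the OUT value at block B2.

Converged values:
  B0:   IN=(all ⊤)   OUT={b:-4, d:-3; rest ⊤}
  B1:   IN={b:-4, d:-3; rest ⊤}   OUT={a:-3, b:-4, d:-3; rest ⊤}
  B2:   IN={a:-3, b:-4, d:-3; rest ⊤}   OUT={a:-3, b:-4, d:-3, e:0, f:3; rest ⊤}
  B3:   IN=(all ⊤)   OUT={a:6; rest ⊤}
  B4:   IN=(all ⊤)   OUT={f:-2; rest ⊤}
  B5:   IN={f:-2; rest ⊤}   OUT={d:-2; rest ⊤}
  B6:   IN={d:-2; rest ⊤}   OUT={d:5; rest ⊤}

Merge at B2: IN[B2] = OUT[B1] = {a: -3, b: -4, c: ⊤, d: -3, e: ⊤, f: ⊤}
Applying B2's transfer function to that IN value gives OUT[B2] (row B2 above).

Answer: {a: -3, b: -4, c: ⊤, d: -3, e: 0, f: 3}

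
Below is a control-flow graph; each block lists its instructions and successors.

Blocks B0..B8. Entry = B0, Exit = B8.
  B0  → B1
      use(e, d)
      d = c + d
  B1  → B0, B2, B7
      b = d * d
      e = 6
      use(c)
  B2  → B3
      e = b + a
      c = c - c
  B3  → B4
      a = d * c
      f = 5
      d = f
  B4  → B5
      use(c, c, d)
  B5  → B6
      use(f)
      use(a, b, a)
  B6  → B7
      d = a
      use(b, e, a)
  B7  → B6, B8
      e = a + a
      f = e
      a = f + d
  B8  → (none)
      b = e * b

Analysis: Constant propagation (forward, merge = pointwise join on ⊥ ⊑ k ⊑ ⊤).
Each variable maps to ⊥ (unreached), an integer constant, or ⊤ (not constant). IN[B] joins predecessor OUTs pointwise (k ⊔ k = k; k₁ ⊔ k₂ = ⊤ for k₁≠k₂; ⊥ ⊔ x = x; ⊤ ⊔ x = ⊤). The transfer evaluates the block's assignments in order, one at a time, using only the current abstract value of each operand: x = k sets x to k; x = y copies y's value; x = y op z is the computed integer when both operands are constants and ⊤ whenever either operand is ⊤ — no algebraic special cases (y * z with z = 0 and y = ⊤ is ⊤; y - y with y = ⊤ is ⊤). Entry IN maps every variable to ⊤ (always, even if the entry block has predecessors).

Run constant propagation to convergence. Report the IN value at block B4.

Converged values:
  B0:   IN=(all ⊤)   OUT=(all ⊤)
  B1:   IN=(all ⊤)   OUT={e:6; rest ⊤}
  B2:   IN={e:6; rest ⊤}   OUT=(all ⊤)
  B3:   IN=(all ⊤)   OUT={d:5, f:5; rest ⊤}
  B4:   IN={d:5, f:5; rest ⊤}   OUT={d:5, f:5; rest ⊤}
  B5:   IN={d:5, f:5; rest ⊤}   OUT={d:5, f:5; rest ⊤}
  B6:   IN=(all ⊤)   OUT=(all ⊤)
  B7:   IN=(all ⊤)   OUT=(all ⊤)
  B8:   IN=(all ⊤)   OUT=(all ⊤)

Merge at B4: IN[B4] = OUT[B3] = {a: ⊤, b: ⊤, c: ⊤, d: 5, e: ⊤, f: 5}

Answer: {a: ⊤, b: ⊤, c: ⊤, d: 5, e: ⊤, f: 5}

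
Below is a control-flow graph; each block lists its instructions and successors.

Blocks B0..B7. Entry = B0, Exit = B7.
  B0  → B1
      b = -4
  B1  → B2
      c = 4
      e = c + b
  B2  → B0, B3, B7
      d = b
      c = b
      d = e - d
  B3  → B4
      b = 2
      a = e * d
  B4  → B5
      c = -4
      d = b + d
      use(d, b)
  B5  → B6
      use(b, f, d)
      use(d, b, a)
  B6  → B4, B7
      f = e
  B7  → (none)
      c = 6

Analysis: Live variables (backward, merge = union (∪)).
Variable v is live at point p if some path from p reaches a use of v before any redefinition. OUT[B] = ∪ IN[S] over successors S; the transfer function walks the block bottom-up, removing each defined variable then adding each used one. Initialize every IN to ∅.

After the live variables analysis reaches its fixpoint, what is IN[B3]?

Answer: {d, e, f}

Trace:
Fixpoint table:
  B0:   IN={f}   OUT={b, f}
  B1:   IN={b, f}   OUT={b, e, f}
  B2:   IN={b, e, f}   OUT={d, e, f}
  B3:   IN={d, e, f}   OUT={a, b, d, e, f}
  B4:   IN={a, b, d, e, f}   OUT={a, b, d, e, f}
  B5:   IN={a, b, d, e, f}   OUT={a, b, d, e}
  B6:   IN={a, b, d, e}   OUT={a, b, d, e, f}
  B7:   IN={}   OUT={}

Merge at B3: OUT[B3] = IN[B4] = {a, b, d, e, f}
Applying B3's transfer function to that OUT value gives IN[B3] (row B3 above).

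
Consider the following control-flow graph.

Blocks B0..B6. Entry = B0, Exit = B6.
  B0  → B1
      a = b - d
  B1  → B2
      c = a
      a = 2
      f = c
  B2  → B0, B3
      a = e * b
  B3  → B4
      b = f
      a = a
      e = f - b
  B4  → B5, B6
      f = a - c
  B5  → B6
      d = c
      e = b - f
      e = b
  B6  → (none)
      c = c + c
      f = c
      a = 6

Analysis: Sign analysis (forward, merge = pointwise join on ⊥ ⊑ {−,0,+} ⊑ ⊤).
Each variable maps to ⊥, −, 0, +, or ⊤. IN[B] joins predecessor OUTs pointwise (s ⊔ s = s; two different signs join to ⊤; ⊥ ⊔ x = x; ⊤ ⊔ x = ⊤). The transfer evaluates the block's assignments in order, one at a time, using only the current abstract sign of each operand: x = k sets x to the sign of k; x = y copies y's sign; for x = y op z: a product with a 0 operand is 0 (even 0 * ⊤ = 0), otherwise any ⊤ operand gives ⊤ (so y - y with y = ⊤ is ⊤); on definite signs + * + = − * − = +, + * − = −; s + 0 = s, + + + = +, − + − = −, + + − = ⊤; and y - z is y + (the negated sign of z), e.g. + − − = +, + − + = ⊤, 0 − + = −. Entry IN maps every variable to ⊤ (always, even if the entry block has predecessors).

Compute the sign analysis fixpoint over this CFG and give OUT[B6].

Answer: {a: +, b: ⊤, c: ⊤, d: ⊤, e: ⊤, f: ⊤}

Derivation:
Fixpoint table:
  B0:   IN=(all ⊤)   OUT=(all ⊤)
  B1:   IN=(all ⊤)   OUT={a:+; rest ⊤}
  B2:   IN={a:+; rest ⊤}   OUT=(all ⊤)
  B3:   IN=(all ⊤)   OUT=(all ⊤)
  B4:   IN=(all ⊤)   OUT=(all ⊤)
  B5:   IN=(all ⊤)   OUT=(all ⊤)
  B6:   IN=(all ⊤)   OUT={a:+; rest ⊤}

Merge at B6: IN[B6] = OUT[B4] ⊔ OUT[B5] = {a: ⊤, b: ⊤, c: ⊤, d: ⊤, e: ⊤, f: ⊤}
Applying B6's transfer function to that IN value gives OUT[B6] (row B6 above).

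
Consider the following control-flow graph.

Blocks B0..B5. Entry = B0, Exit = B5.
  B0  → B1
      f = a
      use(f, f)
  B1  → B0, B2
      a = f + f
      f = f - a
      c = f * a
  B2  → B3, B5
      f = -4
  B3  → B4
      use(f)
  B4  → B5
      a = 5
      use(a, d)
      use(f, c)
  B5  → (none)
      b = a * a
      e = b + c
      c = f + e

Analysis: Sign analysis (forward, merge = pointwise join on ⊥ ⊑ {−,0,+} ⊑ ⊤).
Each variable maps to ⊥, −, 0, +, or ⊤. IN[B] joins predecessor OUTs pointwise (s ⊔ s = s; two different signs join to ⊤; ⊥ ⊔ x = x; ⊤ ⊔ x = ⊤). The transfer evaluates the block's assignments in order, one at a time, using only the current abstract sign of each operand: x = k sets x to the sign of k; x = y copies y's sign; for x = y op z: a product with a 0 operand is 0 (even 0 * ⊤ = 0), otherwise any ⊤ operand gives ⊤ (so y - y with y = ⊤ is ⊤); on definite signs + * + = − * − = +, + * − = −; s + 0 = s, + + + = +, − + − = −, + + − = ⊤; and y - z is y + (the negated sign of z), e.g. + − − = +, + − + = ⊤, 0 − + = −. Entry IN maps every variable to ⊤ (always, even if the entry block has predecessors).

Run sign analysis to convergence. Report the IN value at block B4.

Answer: {a: ⊤, b: ⊤, c: ⊤, d: ⊤, e: ⊤, f: -}

Derivation:
Converged values:
  B0:   IN=(all ⊤)   OUT=(all ⊤)
  B1:   IN=(all ⊤)   OUT=(all ⊤)
  B2:   IN=(all ⊤)   OUT={f:-; rest ⊤}
  B3:   IN={f:-; rest ⊤}   OUT={f:-; rest ⊤}
  B4:   IN={f:-; rest ⊤}   OUT={a:+, f:-; rest ⊤}
  B5:   IN={f:-; rest ⊤}   OUT={f:-; rest ⊤}

Merge at B4: IN[B4] = OUT[B3] = {a: ⊤, b: ⊤, c: ⊤, d: ⊤, e: ⊤, f: -}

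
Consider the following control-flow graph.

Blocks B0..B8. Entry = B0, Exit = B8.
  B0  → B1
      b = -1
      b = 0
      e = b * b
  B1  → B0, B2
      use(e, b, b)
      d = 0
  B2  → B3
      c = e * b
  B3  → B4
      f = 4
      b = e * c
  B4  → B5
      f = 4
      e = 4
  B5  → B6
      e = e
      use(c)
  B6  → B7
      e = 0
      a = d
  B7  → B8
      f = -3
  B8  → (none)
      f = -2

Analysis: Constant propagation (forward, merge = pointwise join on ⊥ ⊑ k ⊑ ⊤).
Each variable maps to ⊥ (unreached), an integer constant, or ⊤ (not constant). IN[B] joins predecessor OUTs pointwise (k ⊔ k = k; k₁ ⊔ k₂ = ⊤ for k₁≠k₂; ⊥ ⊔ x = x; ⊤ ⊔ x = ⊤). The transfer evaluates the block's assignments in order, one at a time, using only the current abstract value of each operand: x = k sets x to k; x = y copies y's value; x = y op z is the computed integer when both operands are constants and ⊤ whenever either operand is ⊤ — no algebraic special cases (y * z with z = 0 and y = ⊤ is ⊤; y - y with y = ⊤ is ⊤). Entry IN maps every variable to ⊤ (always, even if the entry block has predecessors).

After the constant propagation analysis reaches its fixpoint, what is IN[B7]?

Answer: {a: 0, b: 0, c: 0, d: 0, e: 0, f: 4}

Working:
Per-block solution:
  B0:  IN=(all ⊤)  OUT={b:0, e:0; rest ⊤}
  B1:  IN={b:0, e:0; rest ⊤}  OUT={b:0, d:0, e:0; rest ⊤}
  B2:  IN={b:0, d:0, e:0; rest ⊤}  OUT={b:0, c:0, d:0, e:0; rest ⊤}
  B3:  IN={b:0, c:0, d:0, e:0; rest ⊤}  OUT={b:0, c:0, d:0, e:0, f:4; rest ⊤}
  B4:  IN={b:0, c:0, d:0, e:0, f:4; rest ⊤}  OUT={b:0, c:0, d:0, e:4, f:4; rest ⊤}
  B5:  IN={b:0, c:0, d:0, e:4, f:4; rest ⊤}  OUT={b:0, c:0, d:0, e:4, f:4; rest ⊤}
  B6:  IN={b:0, c:0, d:0, e:4, f:4; rest ⊤}  OUT={a:0, b:0, c:0, d:0, e:0, f:4; rest ⊤}
  B7:  IN={a:0, b:0, c:0, d:0, e:0, f:4; rest ⊤}  OUT={a:0, b:0, c:0, d:0, e:0, f:-3; rest ⊤}
  B8:  IN={a:0, b:0, c:0, d:0, e:0, f:-3; rest ⊤}  OUT={a:0, b:0, c:0, d:0, e:0, f:-2; rest ⊤}

Merge at B7: IN[B7] = OUT[B6] = {a: 0, b: 0, c: 0, d: 0, e: 0, f: 4}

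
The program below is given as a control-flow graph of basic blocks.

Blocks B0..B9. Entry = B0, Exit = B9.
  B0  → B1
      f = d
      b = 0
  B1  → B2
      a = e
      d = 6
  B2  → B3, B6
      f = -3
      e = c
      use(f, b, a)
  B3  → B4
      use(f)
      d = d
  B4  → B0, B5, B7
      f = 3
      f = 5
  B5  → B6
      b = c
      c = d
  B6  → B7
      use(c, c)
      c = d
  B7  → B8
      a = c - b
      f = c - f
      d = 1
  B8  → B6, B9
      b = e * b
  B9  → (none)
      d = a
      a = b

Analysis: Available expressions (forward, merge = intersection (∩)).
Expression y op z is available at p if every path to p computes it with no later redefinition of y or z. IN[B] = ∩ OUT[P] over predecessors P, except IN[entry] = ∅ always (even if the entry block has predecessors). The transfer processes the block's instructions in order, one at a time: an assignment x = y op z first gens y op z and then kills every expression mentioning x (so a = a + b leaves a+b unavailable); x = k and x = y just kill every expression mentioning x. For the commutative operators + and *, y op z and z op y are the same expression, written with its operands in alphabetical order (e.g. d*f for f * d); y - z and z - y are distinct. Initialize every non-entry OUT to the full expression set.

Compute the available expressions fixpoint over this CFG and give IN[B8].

Converged values:
  B0:   IN={}   OUT={}
  B1:   IN={}   OUT={}
  B2:   IN={}   OUT={}
  B3:   IN={}   OUT={}
  B4:   IN={}   OUT={}
  B5:   IN={}   OUT={}
  B6:   IN={}   OUT={}
  B7:   IN={}   OUT={c-b}
  B8:   IN={c-b}   OUT={}
  B9:   IN={}   OUT={}

Merge at B8: IN[B8] = OUT[B7] = {c-b}

Answer: {c-b}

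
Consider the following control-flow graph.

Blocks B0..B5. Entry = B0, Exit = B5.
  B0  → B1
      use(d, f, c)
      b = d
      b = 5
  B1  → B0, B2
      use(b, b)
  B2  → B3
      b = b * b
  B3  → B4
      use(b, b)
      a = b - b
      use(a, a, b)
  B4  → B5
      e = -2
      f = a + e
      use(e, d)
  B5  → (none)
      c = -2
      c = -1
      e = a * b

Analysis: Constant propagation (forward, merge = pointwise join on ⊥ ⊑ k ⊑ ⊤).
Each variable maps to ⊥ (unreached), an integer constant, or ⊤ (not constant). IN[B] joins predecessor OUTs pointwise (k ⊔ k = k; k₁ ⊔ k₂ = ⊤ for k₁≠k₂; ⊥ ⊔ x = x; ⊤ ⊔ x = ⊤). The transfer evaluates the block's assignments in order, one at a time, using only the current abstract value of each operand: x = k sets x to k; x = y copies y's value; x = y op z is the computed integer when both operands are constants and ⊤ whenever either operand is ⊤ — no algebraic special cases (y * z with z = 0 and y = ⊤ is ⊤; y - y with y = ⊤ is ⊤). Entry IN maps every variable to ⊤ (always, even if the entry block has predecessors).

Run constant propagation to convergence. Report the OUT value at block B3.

Per-block solution:
  B0:   IN=(all ⊤)   OUT={b:5; rest ⊤}
  B1:   IN={b:5; rest ⊤}   OUT={b:5; rest ⊤}
  B2:   IN={b:5; rest ⊤}   OUT={b:25; rest ⊤}
  B3:   IN={b:25; rest ⊤}   OUT={a:0, b:25; rest ⊤}
  B4:   IN={a:0, b:25; rest ⊤}   OUT={a:0, b:25, e:-2, f:-2; rest ⊤}
  B5:   IN={a:0, b:25, e:-2, f:-2; rest ⊤}   OUT={a:0, b:25, c:-1, e:0, f:-2; rest ⊤}

Merge at B3: IN[B3] = OUT[B2] = {a: ⊤, b: 25, c: ⊤, d: ⊤, e: ⊤, f: ⊤}
Applying B3's transfer function to that IN value gives OUT[B3] (row B3 above).

Answer: {a: 0, b: 25, c: ⊤, d: ⊤, e: ⊤, f: ⊤}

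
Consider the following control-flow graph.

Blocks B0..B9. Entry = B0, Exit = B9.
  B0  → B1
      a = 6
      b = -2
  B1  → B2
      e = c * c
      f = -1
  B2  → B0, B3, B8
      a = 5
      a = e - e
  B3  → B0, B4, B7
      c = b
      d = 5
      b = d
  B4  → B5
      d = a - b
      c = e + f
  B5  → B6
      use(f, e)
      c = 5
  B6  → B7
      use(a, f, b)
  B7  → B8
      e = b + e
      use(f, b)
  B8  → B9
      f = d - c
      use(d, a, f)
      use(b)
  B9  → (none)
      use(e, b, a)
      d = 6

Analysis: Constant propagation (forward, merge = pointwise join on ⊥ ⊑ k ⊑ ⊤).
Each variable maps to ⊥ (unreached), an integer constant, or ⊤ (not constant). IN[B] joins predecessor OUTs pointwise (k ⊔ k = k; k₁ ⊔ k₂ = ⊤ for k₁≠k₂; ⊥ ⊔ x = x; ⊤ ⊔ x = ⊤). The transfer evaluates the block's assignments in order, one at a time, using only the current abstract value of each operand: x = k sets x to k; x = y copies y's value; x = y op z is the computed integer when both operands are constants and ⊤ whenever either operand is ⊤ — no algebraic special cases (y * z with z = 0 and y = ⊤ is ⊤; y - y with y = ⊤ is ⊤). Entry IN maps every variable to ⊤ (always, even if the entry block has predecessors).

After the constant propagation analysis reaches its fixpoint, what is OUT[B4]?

Answer: {a: ⊤, b: 5, c: ⊤, d: ⊤, e: ⊤, f: -1}

Working:
Fixpoint table:
  B0:  IN=(all ⊤)  OUT={a:6, b:-2; rest ⊤}
  B1:  IN={a:6, b:-2; rest ⊤}  OUT={a:6, b:-2, f:-1; rest ⊤}
  B2:  IN={a:6, b:-2, f:-1; rest ⊤}  OUT={b:-2, f:-1; rest ⊤}
  B3:  IN={b:-2, f:-1; rest ⊤}  OUT={b:5, c:-2, d:5, f:-1; rest ⊤}
  B4:  IN={b:5, c:-2, d:5, f:-1; rest ⊤}  OUT={b:5, f:-1; rest ⊤}
  B5:  IN={b:5, f:-1; rest ⊤}  OUT={b:5, c:5, f:-1; rest ⊤}
  B6:  IN={b:5, c:5, f:-1; rest ⊤}  OUT={b:5, c:5, f:-1; rest ⊤}
  B7:  IN={b:5, f:-1; rest ⊤}  OUT={b:5, f:-1; rest ⊤}
  B8:  IN={f:-1; rest ⊤}  OUT=(all ⊤)
  B9:  IN=(all ⊤)  OUT={d:6; rest ⊤}

Merge at B4: IN[B4] = OUT[B3] = {a: ⊤, b: 5, c: -2, d: 5, e: ⊤, f: -1}
Applying B4's transfer function to that IN value gives OUT[B4] (row B4 above).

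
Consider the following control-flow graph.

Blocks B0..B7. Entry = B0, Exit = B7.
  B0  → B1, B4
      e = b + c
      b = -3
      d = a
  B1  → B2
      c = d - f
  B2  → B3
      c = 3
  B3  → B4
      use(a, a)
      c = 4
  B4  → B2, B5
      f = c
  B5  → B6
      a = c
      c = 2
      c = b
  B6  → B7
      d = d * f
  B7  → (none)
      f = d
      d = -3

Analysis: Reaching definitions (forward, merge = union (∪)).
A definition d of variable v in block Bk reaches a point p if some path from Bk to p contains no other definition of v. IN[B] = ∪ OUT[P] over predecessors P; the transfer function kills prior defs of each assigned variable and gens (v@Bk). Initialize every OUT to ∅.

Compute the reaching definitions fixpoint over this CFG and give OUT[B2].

Answer: {b@B0, c@B2, d@B0, e@B0, f@B4}

Working:
Per-block solution:
  B0:  IN={}  OUT={b@B0, d@B0, e@B0}
  B1:  IN={b@B0, d@B0, e@B0}  OUT={b@B0, c@B1, d@B0, e@B0}
  B2:  IN={b@B0, c@B1, c@B3, d@B0, e@B0, f@B4}  OUT={b@B0, c@B2, d@B0, e@B0, f@B4}
  B3:  IN={b@B0, c@B2, d@B0, e@B0, f@B4}  OUT={b@B0, c@B3, d@B0, e@B0, f@B4}
  B4:  IN={b@B0, c@B3, d@B0, e@B0, f@B4}  OUT={b@B0, c@B3, d@B0, e@B0, f@B4}
  B5:  IN={b@B0, c@B3, d@B0, e@B0, f@B4}  OUT={a@B5, b@B0, c@B5, d@B0, e@B0, f@B4}
  B6:  IN={a@B5, b@B0, c@B5, d@B0, e@B0, f@B4}  OUT={a@B5, b@B0, c@B5, d@B6, e@B0, f@B4}
  B7:  IN={a@B5, b@B0, c@B5, d@B6, e@B0, f@B4}  OUT={a@B5, b@B0, c@B5, d@B7, e@B0, f@B7}

Merge at B2: IN[B2] = OUT[B1] ⊔ OUT[B4] = {b@B0, c@B1, c@B3, d@B0, e@B0, f@B4}
Applying B2's transfer function to that IN value gives OUT[B2] (row B2 above).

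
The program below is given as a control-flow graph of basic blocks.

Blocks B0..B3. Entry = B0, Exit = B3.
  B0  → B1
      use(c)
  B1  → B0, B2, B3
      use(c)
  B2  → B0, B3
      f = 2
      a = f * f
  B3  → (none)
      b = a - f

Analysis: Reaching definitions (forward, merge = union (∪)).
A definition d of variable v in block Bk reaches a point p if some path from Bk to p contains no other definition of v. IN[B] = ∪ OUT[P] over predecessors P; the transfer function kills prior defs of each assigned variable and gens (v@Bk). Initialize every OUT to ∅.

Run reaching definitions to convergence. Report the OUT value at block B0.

Answer: {a@B2, f@B2}

Working:
Fixpoint table:
  B0:   IN={a@B2, f@B2}   OUT={a@B2, f@B2}
  B1:   IN={a@B2, f@B2}   OUT={a@B2, f@B2}
  B2:   IN={a@B2, f@B2}   OUT={a@B2, f@B2}
  B3:   IN={a@B2, f@B2}   OUT={a@B2, b@B3, f@B2}

Merge at B0 (entry node, so the boundary value {} is joined with the incoming edge(s)): IN[B0] = {} ⊔ OUT[B1] ⊔ OUT[B2] = {a@B2, f@B2}
Applying B0's transfer function to that IN value gives OUT[B0] (row B0 above).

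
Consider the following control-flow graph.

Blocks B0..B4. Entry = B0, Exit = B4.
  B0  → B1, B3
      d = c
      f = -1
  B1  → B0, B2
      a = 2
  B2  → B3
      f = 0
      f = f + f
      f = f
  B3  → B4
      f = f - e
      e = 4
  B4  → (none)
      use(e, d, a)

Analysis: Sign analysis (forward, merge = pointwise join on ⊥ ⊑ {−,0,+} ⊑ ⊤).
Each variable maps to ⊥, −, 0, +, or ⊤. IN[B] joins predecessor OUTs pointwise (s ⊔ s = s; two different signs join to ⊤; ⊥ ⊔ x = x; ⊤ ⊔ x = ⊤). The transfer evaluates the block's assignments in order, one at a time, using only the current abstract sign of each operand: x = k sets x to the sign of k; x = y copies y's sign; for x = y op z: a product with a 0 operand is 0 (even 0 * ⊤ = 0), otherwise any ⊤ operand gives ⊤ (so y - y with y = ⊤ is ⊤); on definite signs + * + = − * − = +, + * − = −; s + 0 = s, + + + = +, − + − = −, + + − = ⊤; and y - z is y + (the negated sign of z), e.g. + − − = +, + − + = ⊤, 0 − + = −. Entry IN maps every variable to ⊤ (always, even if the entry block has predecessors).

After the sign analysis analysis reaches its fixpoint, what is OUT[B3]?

Answer: {a: ⊤, b: ⊤, c: ⊤, d: ⊤, e: +, f: ⊤}

Derivation:
Per-block solution:
  B0:  IN=(all ⊤)  OUT={f:-; rest ⊤}
  B1:  IN={f:-; rest ⊤}  OUT={a:+, f:-; rest ⊤}
  B2:  IN={a:+, f:-; rest ⊤}  OUT={a:+, f:0; rest ⊤}
  B3:  IN=(all ⊤)  OUT={e:+; rest ⊤}
  B4:  IN={e:+; rest ⊤}  OUT={e:+; rest ⊤}

Merge at B3: IN[B3] = OUT[B0] ⊔ OUT[B2] = {a: ⊤, b: ⊤, c: ⊤, d: ⊤, e: ⊤, f: ⊤}
Applying B3's transfer function to that IN value gives OUT[B3] (row B3 above).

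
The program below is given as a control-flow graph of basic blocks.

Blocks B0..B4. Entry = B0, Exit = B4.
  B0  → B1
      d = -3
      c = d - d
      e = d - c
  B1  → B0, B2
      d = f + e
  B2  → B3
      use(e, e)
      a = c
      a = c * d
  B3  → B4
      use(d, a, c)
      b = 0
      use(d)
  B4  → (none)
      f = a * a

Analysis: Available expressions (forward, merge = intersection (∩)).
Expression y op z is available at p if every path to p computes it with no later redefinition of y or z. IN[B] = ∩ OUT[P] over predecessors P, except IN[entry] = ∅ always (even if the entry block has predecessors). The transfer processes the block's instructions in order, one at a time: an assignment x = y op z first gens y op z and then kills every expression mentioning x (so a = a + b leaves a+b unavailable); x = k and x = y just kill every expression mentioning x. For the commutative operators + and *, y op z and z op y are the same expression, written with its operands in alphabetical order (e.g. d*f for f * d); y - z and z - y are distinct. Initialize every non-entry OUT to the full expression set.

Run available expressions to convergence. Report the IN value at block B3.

Answer: {c*d, e+f}

Trace:
Converged values:
  B0:   IN={}   OUT={d-c, d-d}
  B1:   IN={d-c, d-d}   OUT={e+f}
  B2:   IN={e+f}   OUT={c*d, e+f}
  B3:   IN={c*d, e+f}   OUT={c*d, e+f}
  B4:   IN={c*d, e+f}   OUT={a*a, c*d}

Merge at B3: IN[B3] = OUT[B2] = {c*d, e+f}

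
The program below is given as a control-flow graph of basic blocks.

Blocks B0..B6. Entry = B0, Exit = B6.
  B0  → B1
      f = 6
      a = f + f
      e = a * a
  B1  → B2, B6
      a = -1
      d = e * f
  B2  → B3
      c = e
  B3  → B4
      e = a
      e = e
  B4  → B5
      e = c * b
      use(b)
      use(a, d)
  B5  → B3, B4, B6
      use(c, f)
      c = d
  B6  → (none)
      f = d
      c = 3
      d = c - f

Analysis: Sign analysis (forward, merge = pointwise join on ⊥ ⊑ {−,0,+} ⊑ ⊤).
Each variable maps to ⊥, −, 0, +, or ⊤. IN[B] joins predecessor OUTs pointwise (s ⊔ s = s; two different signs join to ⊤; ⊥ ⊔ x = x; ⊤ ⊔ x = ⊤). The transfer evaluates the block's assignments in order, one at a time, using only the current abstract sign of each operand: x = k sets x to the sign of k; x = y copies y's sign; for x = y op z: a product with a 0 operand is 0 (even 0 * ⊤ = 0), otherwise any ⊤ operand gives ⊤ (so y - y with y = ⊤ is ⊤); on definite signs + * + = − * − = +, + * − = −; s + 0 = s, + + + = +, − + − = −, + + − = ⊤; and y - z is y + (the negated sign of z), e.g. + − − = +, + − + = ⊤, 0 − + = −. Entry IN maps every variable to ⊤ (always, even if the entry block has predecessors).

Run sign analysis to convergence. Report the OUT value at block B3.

Fixpoint table:
  B0:  IN=(all ⊤)  OUT={a:+, e:+, f:+; rest ⊤}
  B1:  IN={a:+, e:+, f:+; rest ⊤}  OUT={a:-, d:+, e:+, f:+; rest ⊤}
  B2:  IN={a:-, d:+, e:+, f:+; rest ⊤}  OUT={a:-, c:+, d:+, e:+, f:+; rest ⊤}
  B3:  IN={a:-, c:+, d:+, f:+; rest ⊤}  OUT={a:-, c:+, d:+, e:-, f:+; rest ⊤}
  B4:  IN={a:-, c:+, d:+, f:+; rest ⊤}  OUT={a:-, c:+, d:+, f:+; rest ⊤}
  B5:  IN={a:-, c:+, d:+, f:+; rest ⊤}  OUT={a:-, c:+, d:+, f:+; rest ⊤}
  B6:  IN={a:-, d:+, f:+; rest ⊤}  OUT={a:-, c:+, f:+; rest ⊤}

Merge at B3: IN[B3] = OUT[B2] ⊔ OUT[B5] = {a: -, b: ⊤, c: +, d: +, e: ⊤, f: +}
Applying B3's transfer function to that IN value gives OUT[B3] (row B3 above).

Answer: {a: -, b: ⊤, c: +, d: +, e: -, f: +}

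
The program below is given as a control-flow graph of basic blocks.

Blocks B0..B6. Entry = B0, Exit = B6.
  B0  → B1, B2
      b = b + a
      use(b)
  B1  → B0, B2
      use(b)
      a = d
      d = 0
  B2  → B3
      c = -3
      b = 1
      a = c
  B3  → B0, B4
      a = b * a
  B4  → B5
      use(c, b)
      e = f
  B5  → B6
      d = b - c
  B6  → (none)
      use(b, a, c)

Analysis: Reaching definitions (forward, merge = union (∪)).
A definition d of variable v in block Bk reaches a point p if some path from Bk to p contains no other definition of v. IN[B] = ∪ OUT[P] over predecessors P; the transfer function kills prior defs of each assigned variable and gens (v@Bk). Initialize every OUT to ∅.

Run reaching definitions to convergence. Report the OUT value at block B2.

Answer: {a@B2, b@B2, c@B2, d@B1}

Trace:
Per-block solution:
  B0:   IN={a@B1, a@B3, b@B0, b@B2, c@B2, d@B1}   OUT={a@B1, a@B3, b@B0, c@B2, d@B1}
  B1:   IN={a@B1, a@B3, b@B0, c@B2, d@B1}   OUT={a@B1, b@B0, c@B2, d@B1}
  B2:   IN={a@B1, a@B3, b@B0, c@B2, d@B1}   OUT={a@B2, b@B2, c@B2, d@B1}
  B3:   IN={a@B2, b@B2, c@B2, d@B1}   OUT={a@B3, b@B2, c@B2, d@B1}
  B4:   IN={a@B3, b@B2, c@B2, d@B1}   OUT={a@B3, b@B2, c@B2, d@B1, e@B4}
  B5:   IN={a@B3, b@B2, c@B2, d@B1, e@B4}   OUT={a@B3, b@B2, c@B2, d@B5, e@B4}
  B6:   IN={a@B3, b@B2, c@B2, d@B5, e@B4}   OUT={a@B3, b@B2, c@B2, d@B5, e@B4}

Merge at B2: IN[B2] = OUT[B0] ⊔ OUT[B1] = {a@B1, a@B3, b@B0, c@B2, d@B1}
Applying B2's transfer function to that IN value gives OUT[B2] (row B2 above).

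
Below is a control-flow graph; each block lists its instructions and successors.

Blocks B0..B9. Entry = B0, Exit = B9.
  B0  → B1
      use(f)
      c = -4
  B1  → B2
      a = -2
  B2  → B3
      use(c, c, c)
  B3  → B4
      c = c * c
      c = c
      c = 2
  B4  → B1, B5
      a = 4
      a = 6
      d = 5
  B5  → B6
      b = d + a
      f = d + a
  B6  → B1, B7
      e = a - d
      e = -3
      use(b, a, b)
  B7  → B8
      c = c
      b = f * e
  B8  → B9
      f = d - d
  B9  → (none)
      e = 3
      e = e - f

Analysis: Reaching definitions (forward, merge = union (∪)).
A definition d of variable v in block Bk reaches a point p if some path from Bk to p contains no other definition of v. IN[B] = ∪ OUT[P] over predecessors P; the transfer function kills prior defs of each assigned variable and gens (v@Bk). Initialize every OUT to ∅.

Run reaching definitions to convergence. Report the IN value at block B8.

Answer: {a@B4, b@B7, c@B7, d@B4, e@B6, f@B5}

Derivation:
Fixpoint table:
  B0: | IN={} | OUT={c@B0}
  B1: | IN={a@B4, b@B5, c@B0, c@B3, d@B4, e@B6, f@B5} | OUT={a@B1, b@B5, c@B0, c@B3, d@B4, e@B6, f@B5}
  B2: | IN={a@B1, b@B5, c@B0, c@B3, d@B4, e@B6, f@B5} | OUT={a@B1, b@B5, c@B0, c@B3, d@B4, e@B6, f@B5}
  B3: | IN={a@B1, b@B5, c@B0, c@B3, d@B4, e@B6, f@B5} | OUT={a@B1, b@B5, c@B3, d@B4, e@B6, f@B5}
  B4: | IN={a@B1, b@B5, c@B3, d@B4, e@B6, f@B5} | OUT={a@B4, b@B5, c@B3, d@B4, e@B6, f@B5}
  B5: | IN={a@B4, b@B5, c@B3, d@B4, e@B6, f@B5} | OUT={a@B4, b@B5, c@B3, d@B4, e@B6, f@B5}
  B6: | IN={a@B4, b@B5, c@B3, d@B4, e@B6, f@B5} | OUT={a@B4, b@B5, c@B3, d@B4, e@B6, f@B5}
  B7: | IN={a@B4, b@B5, c@B3, d@B4, e@B6, f@B5} | OUT={a@B4, b@B7, c@B7, d@B4, e@B6, f@B5}
  B8: | IN={a@B4, b@B7, c@B7, d@B4, e@B6, f@B5} | OUT={a@B4, b@B7, c@B7, d@B4, e@B6, f@B8}
  B9: | IN={a@B4, b@B7, c@B7, d@B4, e@B6, f@B8} | OUT={a@B4, b@B7, c@B7, d@B4, e@B9, f@B8}

Merge at B8: IN[B8] = OUT[B7] = {a@B4, b@B7, c@B7, d@B4, e@B6, f@B5}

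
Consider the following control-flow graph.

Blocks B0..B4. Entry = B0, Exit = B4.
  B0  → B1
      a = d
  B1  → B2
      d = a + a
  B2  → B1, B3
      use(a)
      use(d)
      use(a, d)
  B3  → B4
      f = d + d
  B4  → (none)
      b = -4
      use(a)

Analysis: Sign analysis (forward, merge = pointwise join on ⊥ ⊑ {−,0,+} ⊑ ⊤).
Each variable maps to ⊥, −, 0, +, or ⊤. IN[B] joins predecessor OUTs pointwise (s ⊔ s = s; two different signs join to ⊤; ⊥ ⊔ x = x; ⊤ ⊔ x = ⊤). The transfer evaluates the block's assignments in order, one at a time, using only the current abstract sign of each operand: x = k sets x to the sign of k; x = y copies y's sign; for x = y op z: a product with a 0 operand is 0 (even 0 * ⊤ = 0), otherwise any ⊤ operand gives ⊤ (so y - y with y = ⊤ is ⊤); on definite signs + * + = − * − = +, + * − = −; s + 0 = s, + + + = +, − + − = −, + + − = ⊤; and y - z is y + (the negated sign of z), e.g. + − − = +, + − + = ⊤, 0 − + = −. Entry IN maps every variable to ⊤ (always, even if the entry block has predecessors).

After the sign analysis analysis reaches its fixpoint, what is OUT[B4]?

Converged values:
  B0: | IN=(all ⊤) | OUT=(all ⊤)
  B1: | IN=(all ⊤) | OUT=(all ⊤)
  B2: | IN=(all ⊤) | OUT=(all ⊤)
  B3: | IN=(all ⊤) | OUT=(all ⊤)
  B4: | IN=(all ⊤) | OUT={b:-; rest ⊤}

Merge at B4: IN[B4] = OUT[B3] = {a: ⊤, b: ⊤, c: ⊤, d: ⊤, e: ⊤, f: ⊤}
Applying B4's transfer function to that IN value gives OUT[B4] (row B4 above).

Answer: {a: ⊤, b: -, c: ⊤, d: ⊤, e: ⊤, f: ⊤}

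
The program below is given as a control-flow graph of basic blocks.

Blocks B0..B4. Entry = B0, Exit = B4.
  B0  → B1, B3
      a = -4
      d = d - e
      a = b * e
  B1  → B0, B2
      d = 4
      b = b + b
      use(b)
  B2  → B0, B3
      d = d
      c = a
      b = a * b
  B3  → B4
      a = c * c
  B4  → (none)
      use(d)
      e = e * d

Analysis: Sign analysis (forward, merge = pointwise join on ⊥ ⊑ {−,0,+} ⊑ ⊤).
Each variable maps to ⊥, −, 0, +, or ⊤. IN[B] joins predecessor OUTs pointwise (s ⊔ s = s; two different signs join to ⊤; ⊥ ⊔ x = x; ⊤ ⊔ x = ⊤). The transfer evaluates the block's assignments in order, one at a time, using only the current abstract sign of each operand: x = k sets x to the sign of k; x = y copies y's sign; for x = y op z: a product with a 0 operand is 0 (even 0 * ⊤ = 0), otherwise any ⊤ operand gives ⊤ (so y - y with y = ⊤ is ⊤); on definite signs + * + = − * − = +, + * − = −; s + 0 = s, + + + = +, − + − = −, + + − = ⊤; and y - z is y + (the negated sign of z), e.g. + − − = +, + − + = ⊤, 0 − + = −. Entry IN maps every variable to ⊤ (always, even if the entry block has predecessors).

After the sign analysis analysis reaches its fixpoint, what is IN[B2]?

Per-block solution:
  B0:   IN=(all ⊤)   OUT=(all ⊤)
  B1:   IN=(all ⊤)   OUT={d:+; rest ⊤}
  B2:   IN={d:+; rest ⊤}   OUT={d:+; rest ⊤}
  B3:   IN=(all ⊤)   OUT=(all ⊤)
  B4:   IN=(all ⊤)   OUT=(all ⊤)

Merge at B2: IN[B2] = OUT[B1] = {a: ⊤, b: ⊤, c: ⊤, d: +, e: ⊤, f: ⊤}

Answer: {a: ⊤, b: ⊤, c: ⊤, d: +, e: ⊤, f: ⊤}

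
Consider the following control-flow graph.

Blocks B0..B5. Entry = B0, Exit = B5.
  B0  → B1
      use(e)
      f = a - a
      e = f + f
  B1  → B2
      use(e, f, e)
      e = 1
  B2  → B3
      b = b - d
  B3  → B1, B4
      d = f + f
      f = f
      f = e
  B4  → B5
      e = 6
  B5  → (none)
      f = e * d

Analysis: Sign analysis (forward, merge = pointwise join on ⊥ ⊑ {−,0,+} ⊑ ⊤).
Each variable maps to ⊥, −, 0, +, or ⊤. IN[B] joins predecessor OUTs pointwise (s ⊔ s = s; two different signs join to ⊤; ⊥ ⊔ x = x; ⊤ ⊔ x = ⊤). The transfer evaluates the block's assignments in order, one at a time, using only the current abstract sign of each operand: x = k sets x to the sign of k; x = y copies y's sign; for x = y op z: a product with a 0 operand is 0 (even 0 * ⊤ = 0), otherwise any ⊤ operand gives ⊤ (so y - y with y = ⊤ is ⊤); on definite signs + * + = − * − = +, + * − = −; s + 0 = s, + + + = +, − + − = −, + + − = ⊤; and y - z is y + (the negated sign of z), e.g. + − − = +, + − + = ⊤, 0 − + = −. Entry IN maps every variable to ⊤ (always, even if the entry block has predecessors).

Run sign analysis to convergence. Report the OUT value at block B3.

Answer: {a: ⊤, b: ⊤, c: ⊤, d: ⊤, e: +, f: +}

Derivation:
Converged values:
  B0:  IN=(all ⊤)  OUT=(all ⊤)
  B1:  IN=(all ⊤)  OUT={e:+; rest ⊤}
  B2:  IN={e:+; rest ⊤}  OUT={e:+; rest ⊤}
  B3:  IN={e:+; rest ⊤}  OUT={e:+, f:+; rest ⊤}
  B4:  IN={e:+, f:+; rest ⊤}  OUT={e:+, f:+; rest ⊤}
  B5:  IN={e:+, f:+; rest ⊤}  OUT={e:+; rest ⊤}

Merge at B3: IN[B3] = OUT[B2] = {a: ⊤, b: ⊤, c: ⊤, d: ⊤, e: +, f: ⊤}
Applying B3's transfer function to that IN value gives OUT[B3] (row B3 above).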